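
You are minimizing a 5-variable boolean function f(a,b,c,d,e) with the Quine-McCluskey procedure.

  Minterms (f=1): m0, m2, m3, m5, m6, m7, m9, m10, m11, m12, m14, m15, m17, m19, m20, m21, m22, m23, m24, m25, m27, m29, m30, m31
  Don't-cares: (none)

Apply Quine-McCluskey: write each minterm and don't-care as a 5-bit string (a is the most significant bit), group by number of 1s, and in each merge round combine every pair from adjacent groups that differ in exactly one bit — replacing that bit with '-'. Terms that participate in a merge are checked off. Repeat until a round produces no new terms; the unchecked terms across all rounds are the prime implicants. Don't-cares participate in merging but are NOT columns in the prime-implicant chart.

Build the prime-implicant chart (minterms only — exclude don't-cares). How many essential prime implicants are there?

9

Round 0: 00000✓ 00010✓ 00011✓ 00101✓ 00110✓ 00111✓ 01001✓ 01010✓ 01011✓ 01100✓ 01110✓ 01111✓ 10001✓ 10011✓ 10100✓ 10101✓ 10110✓ 10111✓ 11000✓ 11001✓ 11011✓ 11101✓ 11110✓ 11111✓
Round 1: -0011✓ -0101✓ -0110✓ -0111✓ -1001✓ -1011✓ -1110✓ -1111✓ 0-010✓ 0-011✓ 0-110✓ 0-111✓ 00-10✓ 00-11✓ 000-0 0001-✓ 001-1✓ 0011-✓ 01-10✓ 01-11✓ 010-1✓ 0101-✓ 011-0 0111-✓ 1-001✓ 1-011✓ 1-101✓ 1-110✓ 1-111✓ 10-01✓ 10-11✓ 100-1✓ 101-0✓ 101-1✓ 1010-✓ 1011-✓ 11-01✓ 11-11✓ 110-1✓ 1100- 111-1✓ 1111-✓
Round 2: --011✓ --110✓ --111✓ -0-11✓ -01-1 -011-✓ -1-11✓ -10-1 -111-✓ 0--10✓ 0--11✓ 0-01-✓ 0-11-✓ 00-1-✓ 01-1-✓ 1--01✓ 1--11✓ 1-0-1✓ 1-1-1✓ 1-11-✓ 10--1✓ 101-- 11--1✓
Round 3: ---11 --11- 0--1- 1---1
PIs = {---11, --11-, -01-1, -10-1, 0--1-, 000-0, 011-0, 1---1, 101--, 1100-}
Coverage chart:
  m0: 000-0 ←essential
  m2: 0--1-,000-0
  m3: ---11,0--1-
  m5: -01-1 ←essential
  m6: --11-,0--1-
  m7: ---11,--11-,-01-1,0--1-
  m9: -10-1 ←essential
  m10: 0--1- ←essential
  m11: ---11,-10-1,0--1-
  m12: 011-0 ←essential
  m14: --11-,0--1-,011-0
  m15: ---11,--11-,0--1-
  m17: 1---1 ←essential
  m19: ---11,1---1
  m20: 101-- ←essential
  m21: -01-1,1---1,101--
  m22: --11-,101--
  m23: ---11,--11-,-01-1,1---1,101--
  m24: 1100- ←essential
  m25: -10-1,1---1,1100-
  m27: ---11,-10-1,1---1
  m29: 1---1 ←essential
  m30: --11- ←essential
  m31: ---11,--11-,1---1
Essential: --11-, -01-1, -10-1, 0--1-, 000-0, 011-0, 1---1, 101--, 1100-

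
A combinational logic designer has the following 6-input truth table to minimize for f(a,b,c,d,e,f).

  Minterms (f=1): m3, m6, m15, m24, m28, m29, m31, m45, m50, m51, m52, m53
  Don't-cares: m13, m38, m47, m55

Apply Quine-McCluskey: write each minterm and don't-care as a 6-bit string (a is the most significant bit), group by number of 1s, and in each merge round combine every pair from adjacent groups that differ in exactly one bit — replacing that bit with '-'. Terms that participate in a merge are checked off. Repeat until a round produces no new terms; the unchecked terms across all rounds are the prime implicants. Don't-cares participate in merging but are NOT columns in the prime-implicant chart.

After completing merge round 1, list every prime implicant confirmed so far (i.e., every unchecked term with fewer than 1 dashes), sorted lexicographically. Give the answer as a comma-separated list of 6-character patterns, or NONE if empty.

000011

Round 0: 000011 000110✓ 001101✓ 001111✓ 011000✓ 011100✓ 011101✓ 011111✓ 100110✓ 101101✓ 101111✓ 110010✓ 110011✓ 110100✓ 110101✓ 110111✓
Round 1: -00110 -01101✓ -01111✓ 0-1101✓ 0-1111✓ 0011-1✓ 011-00 0111-1✓ 01110- 1011-1✓ 110-11 11001- 1101-1 11010-
Round 2: -011-1 0-11-1
PIs = {-00110, -011-1, 0-11-1, 000011, 011-00, 01110-, 110-11, 11001-, 1101-1, 11010-}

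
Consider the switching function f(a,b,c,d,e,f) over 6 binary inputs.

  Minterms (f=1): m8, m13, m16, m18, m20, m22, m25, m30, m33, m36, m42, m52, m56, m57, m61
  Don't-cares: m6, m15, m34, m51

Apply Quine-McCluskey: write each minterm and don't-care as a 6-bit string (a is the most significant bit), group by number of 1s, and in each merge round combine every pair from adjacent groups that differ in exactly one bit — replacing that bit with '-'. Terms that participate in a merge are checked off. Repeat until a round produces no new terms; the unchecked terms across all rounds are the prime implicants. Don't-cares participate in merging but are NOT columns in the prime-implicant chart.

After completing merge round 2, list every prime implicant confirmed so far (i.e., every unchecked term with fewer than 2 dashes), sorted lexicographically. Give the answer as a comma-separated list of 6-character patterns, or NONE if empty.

size-2^0 implicants → 000110(✓)  001000  001101(✓)  001111(✓)  010000(✓)  010010(✓)  010100(✓)  010110(✓)  011001(✓)  011110(✓)  100001  100010(✓)  100100(✓)  101010(✓)  110011  110100(✓)  111000(✓)  111001(✓)  111101(✓)
size-2^1 implicants → -10100  -11001  0-0110  0011-1  01-110  010-00(✓)  010-10(✓)  0100-0(✓)  0101-0(✓)  1-0100  10-010  111-01  11100-
size-2^2 implicants → 010--0
Unchecked terms (primes): -10100, -11001, 0-0110, 001000, 0011-1, 01-110, 010--0, 1-0100, 10-010, 100001, 110011, 111-01, 11100-

-10100, -11001, 0-0110, 001000, 0011-1, 01-110, 1-0100, 10-010, 100001, 110011, 111-01, 11100-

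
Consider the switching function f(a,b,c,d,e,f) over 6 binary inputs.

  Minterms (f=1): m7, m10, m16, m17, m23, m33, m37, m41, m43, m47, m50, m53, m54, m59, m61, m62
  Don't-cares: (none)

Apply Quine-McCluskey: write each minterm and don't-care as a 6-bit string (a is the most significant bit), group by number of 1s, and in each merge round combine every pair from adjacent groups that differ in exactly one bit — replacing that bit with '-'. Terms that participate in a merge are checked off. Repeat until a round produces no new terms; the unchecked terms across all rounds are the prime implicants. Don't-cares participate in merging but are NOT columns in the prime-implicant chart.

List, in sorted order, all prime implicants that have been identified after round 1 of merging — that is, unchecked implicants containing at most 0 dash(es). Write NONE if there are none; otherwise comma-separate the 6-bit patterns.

size-2^0 implicants → 000111(✓)  001010  010000(✓)  010001(✓)  010111(✓)  100001(✓)  100101(✓)  101001(✓)  101011(✓)  101111(✓)  110010(✓)  110101(✓)  110110(✓)  111011(✓)  111101(✓)  111110(✓)
size-2^1 implicants → 0-0111  01000-  1-0101  1-1011  10-001  100-01  101-11  1010-1  11-101  11-110  110-10
Unchecked terms (primes): 0-0111, 001010, 01000-, 1-0101, 1-1011, 10-001, 100-01, 101-11, 1010-1, 11-101, 11-110, 110-10

001010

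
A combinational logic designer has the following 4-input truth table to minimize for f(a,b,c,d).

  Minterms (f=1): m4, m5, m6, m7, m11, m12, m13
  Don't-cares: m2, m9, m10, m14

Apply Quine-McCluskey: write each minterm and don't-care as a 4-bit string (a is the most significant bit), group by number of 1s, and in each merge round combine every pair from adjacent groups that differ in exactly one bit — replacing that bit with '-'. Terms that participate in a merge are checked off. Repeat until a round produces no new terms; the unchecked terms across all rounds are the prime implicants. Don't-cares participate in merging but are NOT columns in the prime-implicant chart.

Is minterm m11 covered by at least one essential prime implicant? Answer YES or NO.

Round 0: 0010✓ 0100✓ 0101✓ 0110✓ 0111✓ 1001✓ 1010✓ 1011✓ 1100✓ 1101✓ 1110✓
Round 1: -010✓ -100✓ -101✓ -110✓ 0-10✓ 01-0✓ 01-1✓ 010-✓ 011-✓ 1-01 1-10✓ 10-1 101- 11-0✓ 110-✓
Round 2: --10 -1-0 -10- 01--
PIs = {--10, -1-0, -10-, 01--, 1-01, 10-1, 101-}
Coverage chart:
  m4: -1-0,-10-,01--
  m5: -10-,01--
  m6: --10,-1-0,01--
  m7: 01-- ←essential
  m11: 10-1,101-
  m12: -1-0,-10-
  m13: -10-,1-01
Essential: 01--

NO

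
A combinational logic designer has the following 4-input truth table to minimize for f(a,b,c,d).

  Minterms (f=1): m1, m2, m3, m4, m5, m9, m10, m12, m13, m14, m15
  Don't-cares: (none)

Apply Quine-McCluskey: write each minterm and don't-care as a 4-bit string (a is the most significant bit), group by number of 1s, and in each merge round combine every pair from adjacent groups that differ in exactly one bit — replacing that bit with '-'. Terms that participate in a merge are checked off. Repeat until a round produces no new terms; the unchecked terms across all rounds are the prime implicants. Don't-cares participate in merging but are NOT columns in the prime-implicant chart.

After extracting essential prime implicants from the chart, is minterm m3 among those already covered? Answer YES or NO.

NO

size-2^0 implicants → 0001(✓)  0010(✓)  0011(✓)  0100(✓)  0101(✓)  1001(✓)  1010(✓)  1100(✓)  1101(✓)  1110(✓)  1111(✓)
size-2^1 implicants → -001(✓)  -010  -100(✓)  -101(✓)  0-01(✓)  00-1  001-  010-(✓)  1-01(✓)  1-10  11-0(✓)  11-1(✓)  110-(✓)  111-(✓)
size-2^2 implicants → --01  -10-  11--
Unchecked terms (primes): --01, -010, -10-, 00-1, 001-, 1-10, 11--
Minterm coverage:
  m1 ⊆ --01,00-1
  m2 ⊆ -010,001-
  m3 ⊆ 00-1,001-
  m4 ⊆ -10- [E]
  m5 ⊆ --01,-10-
  m9 ⊆ --01 [E]
  m10 ⊆ -010,1-10
  m12 ⊆ -10-,11--
  m13 ⊆ --01,-10-,11--
  m14 ⊆ 1-10,11--
  m15 ⊆ 11-- [E]
E = {--01, -10-, 11--}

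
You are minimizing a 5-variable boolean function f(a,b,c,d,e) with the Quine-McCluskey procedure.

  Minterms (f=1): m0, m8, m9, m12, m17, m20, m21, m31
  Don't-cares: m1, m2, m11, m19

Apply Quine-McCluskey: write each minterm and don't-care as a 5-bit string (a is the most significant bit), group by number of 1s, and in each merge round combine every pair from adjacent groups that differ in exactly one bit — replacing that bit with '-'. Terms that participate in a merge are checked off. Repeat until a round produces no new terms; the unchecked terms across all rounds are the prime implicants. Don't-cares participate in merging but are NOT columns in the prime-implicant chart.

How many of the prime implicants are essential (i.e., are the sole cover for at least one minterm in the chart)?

3

Round 0: 00000✓ 00001✓ 00010✓ 01000✓ 01001✓ 01011✓ 01100✓ 10001✓ 10011✓ 10100✓ 10101✓ 11111
Round 1: -0001 0-000✓ 0-001✓ 000-0 0000-✓ 01-00 010-1 0100-✓ 10-01 100-1 1010-
Round 2: 0-00-
PIs = {-0001, 0-00-, 000-0, 01-00, 010-1, 10-01, 100-1, 1010-, 11111}
Coverage chart:
  m0: 0-00-,000-0
  m8: 0-00-,01-00
  m9: 0-00-,010-1
  m12: 01-00 ←essential
  m17: -0001,10-01,100-1
  m20: 1010- ←essential
  m21: 10-01,1010-
  m31: 11111 ←essential
Essential: 01-00, 1010-, 11111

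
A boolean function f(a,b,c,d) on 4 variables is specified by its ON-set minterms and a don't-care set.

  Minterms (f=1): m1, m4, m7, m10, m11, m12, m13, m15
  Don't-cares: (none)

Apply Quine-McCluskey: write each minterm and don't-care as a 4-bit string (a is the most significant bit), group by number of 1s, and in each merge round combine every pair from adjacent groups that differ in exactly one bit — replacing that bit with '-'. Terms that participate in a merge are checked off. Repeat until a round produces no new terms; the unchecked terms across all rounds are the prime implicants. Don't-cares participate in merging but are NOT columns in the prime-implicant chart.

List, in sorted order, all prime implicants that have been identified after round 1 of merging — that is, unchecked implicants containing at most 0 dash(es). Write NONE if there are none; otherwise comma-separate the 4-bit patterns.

0001

Round 0: 0001 0100✓ 0111✓ 1010✓ 1011✓ 1100✓ 1101✓ 1111✓
Round 1: -100 -111 1-11 101- 11-1 110-
PIs = {-100, -111, 0001, 1-11, 101-, 11-1, 110-}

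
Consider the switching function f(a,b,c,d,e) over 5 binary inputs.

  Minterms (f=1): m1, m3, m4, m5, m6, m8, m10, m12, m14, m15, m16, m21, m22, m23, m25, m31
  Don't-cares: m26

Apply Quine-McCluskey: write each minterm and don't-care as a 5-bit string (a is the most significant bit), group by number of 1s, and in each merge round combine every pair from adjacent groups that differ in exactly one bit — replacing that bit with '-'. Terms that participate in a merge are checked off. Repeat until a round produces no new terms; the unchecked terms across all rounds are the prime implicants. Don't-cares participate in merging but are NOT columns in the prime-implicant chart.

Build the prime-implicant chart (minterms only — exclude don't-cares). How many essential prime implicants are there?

[col 0] 00001*, 00011*, 00100*, 00101*, 00110*, 01000*, 01010*, 01100*, 01110*, 01111*, 10000, 10101*, 10110*, 10111*, 11001, 11010*, 11111*
[col 1] -0101, -0110, -1010, -1111, 0-100*, 0-110*, 00-01, 000-1, 001-0*, 0010-, 01-00*, 01-10*, 010-0*, 011-0*, 0111-, 1-111, 101-1, 1011-
[col 2] 0-1-0, 01--0
Prime implicants: -0101, -0110, -1010, -1111, 0-1-0, 00-01, 000-1, 0010-, 01--0, 0111-, 1-111, 10000, 101-1, 1011-, 11001
PI chart (minterm → PIs covering it):
  1 | 00-01,000-1
  3 | 000-1  (sole → essential)
  4 | 0-1-0,0010-
  5 | -0101,00-01,0010-
  6 | -0110,0-1-0
  8 | 01--0  (sole → essential)
  10 | -1010,01--0
  12 | 0-1-0,01--0
  14 | 0-1-0,01--0,0111-
  15 | -1111,0111-
  16 | 10000  (sole → essential)
  21 | -0101,101-1
  22 | -0110,1011-
  23 | 1-111,101-1,1011-
  25 | 11001  (sole → essential)
  31 | -1111,1-111
Essential prime implicants: 000-1, 01--0, 10000, 11001

4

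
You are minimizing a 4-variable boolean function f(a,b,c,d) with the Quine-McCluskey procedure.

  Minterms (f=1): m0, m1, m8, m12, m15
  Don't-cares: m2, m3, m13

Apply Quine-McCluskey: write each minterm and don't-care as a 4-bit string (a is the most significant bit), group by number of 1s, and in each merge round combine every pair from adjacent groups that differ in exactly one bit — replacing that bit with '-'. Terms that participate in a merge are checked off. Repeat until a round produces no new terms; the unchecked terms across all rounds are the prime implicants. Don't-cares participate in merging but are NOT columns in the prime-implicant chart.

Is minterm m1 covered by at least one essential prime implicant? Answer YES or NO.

Round 0: 0000✓ 0001✓ 0010✓ 0011✓ 1000✓ 1100✓ 1101✓ 1111✓
Round 1: -000 00-0✓ 00-1✓ 000-✓ 001-✓ 1-00 11-1 110-
Round 2: 00--
PIs = {-000, 00--, 1-00, 11-1, 110-}
Coverage chart:
  m0: -000,00--
  m1: 00-- ←essential
  m8: -000,1-00
  m12: 1-00,110-
  m15: 11-1 ←essential
Essential: 00--, 11-1

YES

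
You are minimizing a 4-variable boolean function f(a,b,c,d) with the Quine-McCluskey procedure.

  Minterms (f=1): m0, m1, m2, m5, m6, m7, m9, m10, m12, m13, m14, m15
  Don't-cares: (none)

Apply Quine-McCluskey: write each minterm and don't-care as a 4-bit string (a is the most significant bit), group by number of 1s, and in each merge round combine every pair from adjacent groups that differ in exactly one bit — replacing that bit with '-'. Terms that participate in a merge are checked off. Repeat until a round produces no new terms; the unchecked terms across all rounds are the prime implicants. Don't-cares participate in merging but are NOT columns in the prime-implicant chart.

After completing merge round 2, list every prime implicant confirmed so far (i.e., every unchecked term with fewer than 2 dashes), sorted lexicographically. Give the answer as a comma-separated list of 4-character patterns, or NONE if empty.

size-2^0 implicants → 0000(✓)  0001(✓)  0010(✓)  0101(✓)  0110(✓)  0111(✓)  1001(✓)  1010(✓)  1100(✓)  1101(✓)  1110(✓)  1111(✓)
size-2^1 implicants → -001(✓)  -010(✓)  -101(✓)  -110(✓)  -111(✓)  0-01(✓)  0-10(✓)  00-0  000-  01-1(✓)  011-(✓)  1-01(✓)  1-10(✓)  11-0(✓)  11-1(✓)  110-(✓)  111-(✓)
size-2^2 implicants → --01  --10  -1-1  -11-  11--
Unchecked terms (primes): --01, --10, -1-1, -11-, 00-0, 000-, 11--

00-0, 000-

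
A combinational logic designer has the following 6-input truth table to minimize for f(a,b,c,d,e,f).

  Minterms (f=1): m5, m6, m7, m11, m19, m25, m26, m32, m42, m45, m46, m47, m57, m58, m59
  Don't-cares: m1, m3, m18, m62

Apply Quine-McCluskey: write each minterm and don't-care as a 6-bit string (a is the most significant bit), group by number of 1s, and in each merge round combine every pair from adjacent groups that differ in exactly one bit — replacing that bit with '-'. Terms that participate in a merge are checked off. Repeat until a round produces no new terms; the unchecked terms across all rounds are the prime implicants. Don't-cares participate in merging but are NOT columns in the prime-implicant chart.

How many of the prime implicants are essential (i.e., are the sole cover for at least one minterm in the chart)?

7

size-2^0 implicants → 000001(✓)  000011(✓)  000101(✓)  000110(✓)  000111(✓)  001011(✓)  010010(✓)  010011(✓)  011001(✓)  011010(✓)  100000  101010(✓)  101101(✓)  101110(✓)  101111(✓)  111001(✓)  111010(✓)  111011(✓)  111110(✓)
size-2^1 implicants → -11001  -11010  0-0011  00-011  000-01(✓)  000-11(✓)  0000-1(✓)  0001-1(✓)  00011-  01-010  01001-  1-1010(✓)  1-1110(✓)  101-10(✓)  1011-1  10111-  111-10(✓)  1110-1  11101-
size-2^2 implicants → 000--1  1-1-10
Unchecked terms (primes): -11001, -11010, 0-0011, 00-011, 000--1, 00011-, 01-010, 01001-, 1-1-10, 100000, 1011-1, 10111-, 1110-1, 11101-
Minterm coverage:
  m5 ⊆ 000--1 [E]
  m6 ⊆ 00011- [E]
  m7 ⊆ 000--1,00011-
  m11 ⊆ 00-011 [E]
  m19 ⊆ 0-0011,01001-
  m25 ⊆ -11001 [E]
  m26 ⊆ -11010,01-010
  m32 ⊆ 100000 [E]
  m42 ⊆ 1-1-10 [E]
  m45 ⊆ 1011-1 [E]
  m46 ⊆ 1-1-10,10111-
  m47 ⊆ 1011-1,10111-
  m57 ⊆ -11001,1110-1
  m58 ⊆ -11010,1-1-10,11101-
  m59 ⊆ 1110-1,11101-
E = {-11001, 00-011, 000--1, 00011-, 1-1-10, 100000, 1011-1}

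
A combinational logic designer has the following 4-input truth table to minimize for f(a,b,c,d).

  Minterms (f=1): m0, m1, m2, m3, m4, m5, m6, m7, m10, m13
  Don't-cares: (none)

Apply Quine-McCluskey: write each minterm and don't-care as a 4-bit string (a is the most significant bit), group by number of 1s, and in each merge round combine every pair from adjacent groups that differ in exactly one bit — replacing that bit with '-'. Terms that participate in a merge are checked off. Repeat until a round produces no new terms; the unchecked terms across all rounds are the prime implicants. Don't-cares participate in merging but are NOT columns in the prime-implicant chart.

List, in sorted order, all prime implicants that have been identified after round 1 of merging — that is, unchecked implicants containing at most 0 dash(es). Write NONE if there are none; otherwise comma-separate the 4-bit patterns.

NONE

size-2^0 implicants → 0000(✓)  0001(✓)  0010(✓)  0011(✓)  0100(✓)  0101(✓)  0110(✓)  0111(✓)  1010(✓)  1101(✓)
size-2^1 implicants → -010  -101  0-00(✓)  0-01(✓)  0-10(✓)  0-11(✓)  00-0(✓)  00-1(✓)  000-(✓)  001-(✓)  01-0(✓)  01-1(✓)  010-(✓)  011-(✓)
size-2^2 implicants → 0--0(✓)  0--1(✓)  0-0-(✓)  0-1-(✓)  00--(✓)  01--(✓)
size-2^3 implicants → 0---
Unchecked terms (primes): -010, -101, 0---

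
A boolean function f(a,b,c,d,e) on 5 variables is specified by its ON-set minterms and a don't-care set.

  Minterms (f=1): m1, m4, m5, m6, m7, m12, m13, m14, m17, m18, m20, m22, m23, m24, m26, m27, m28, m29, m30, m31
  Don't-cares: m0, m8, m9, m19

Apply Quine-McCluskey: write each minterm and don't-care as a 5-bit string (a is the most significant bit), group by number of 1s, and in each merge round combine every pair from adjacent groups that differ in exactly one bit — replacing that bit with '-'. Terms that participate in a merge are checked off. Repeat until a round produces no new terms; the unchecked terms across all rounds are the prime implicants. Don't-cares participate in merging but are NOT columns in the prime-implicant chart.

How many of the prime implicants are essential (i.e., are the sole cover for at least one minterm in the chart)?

2

Round 0: 00000✓ 00001✓ 00100✓ 00101✓ 00110✓ 00111✓ 01000✓ 01001✓ 01100✓ 01101✓ 01110✓ 10001✓ 10010✓ 10011✓ 10100✓ 10110✓ 10111✓ 11000✓ 11010✓ 11011✓ 11100✓ 11101✓ 11110✓ 11111✓
Round 1: -0001 -0100✓ -0110✓ -0111✓ -1000✓ -1100✓ -1101✓ -1110✓ 0-000✓ 0-001✓ 0-100✓ 0-101✓ 0-110✓ 00-00✓ 00-01✓ 0000-✓ 001-0✓ 001-1✓ 0010-✓ 0011-✓ 01-00✓ 01-01✓ 0100-✓ 011-0✓ 0110-✓ 1-010✓ 1-011✓ 1-100✓ 1-110✓ 1-111✓ 10-10✓ 10-11✓ 100-1 1001-✓ 101-0✓ 1011-✓ 11-00✓ 11-10✓ 11-11✓ 110-0✓ 1101-✓ 111-0✓ 111-1✓ 1110-✓ 1111-✓
Round 2: --100✓ --110✓ -01-0✓ -011- -1-00 -11-0✓ -110- 0--00✓ 0--01✓ 0-00-✓ 0-1-0✓ 0-10-✓ 00-0-✓ 001-- 01-0-✓ 1--10✓ 1--11✓ 1-01-✓ 1-1-0✓ 1-11-✓ 10-1-✓ 11--0 11-1-✓ 111--
Round 3: --1-0 0--0- 1--1-
PIs = {--1-0, -0001, -011-, -1-00, -110-, 0--0-, 001--, 1--1-, 100-1, 11--0, 111--}
Coverage chart:
  m1: -0001,0--0-
  m4: --1-0,0--0-,001--
  m5: 0--0-,001--
  m6: --1-0,-011-,001--
  m7: -011-,001--
  m12: --1-0,-1-00,-110-,0--0-
  m13: -110-,0--0-
  m14: --1-0 ←essential
  m17: -0001,100-1
  m18: 1--1- ←essential
  m20: --1-0 ←essential
  m22: --1-0,-011-,1--1-
  m23: -011-,1--1-
  m24: -1-00,11--0
  m26: 1--1-,11--0
  m27: 1--1- ←essential
  m28: --1-0,-1-00,-110-,11--0,111--
  m29: -110-,111--
  m30: --1-0,1--1-,11--0,111--
  m31: 1--1-,111--
Essential: --1-0, 1--1-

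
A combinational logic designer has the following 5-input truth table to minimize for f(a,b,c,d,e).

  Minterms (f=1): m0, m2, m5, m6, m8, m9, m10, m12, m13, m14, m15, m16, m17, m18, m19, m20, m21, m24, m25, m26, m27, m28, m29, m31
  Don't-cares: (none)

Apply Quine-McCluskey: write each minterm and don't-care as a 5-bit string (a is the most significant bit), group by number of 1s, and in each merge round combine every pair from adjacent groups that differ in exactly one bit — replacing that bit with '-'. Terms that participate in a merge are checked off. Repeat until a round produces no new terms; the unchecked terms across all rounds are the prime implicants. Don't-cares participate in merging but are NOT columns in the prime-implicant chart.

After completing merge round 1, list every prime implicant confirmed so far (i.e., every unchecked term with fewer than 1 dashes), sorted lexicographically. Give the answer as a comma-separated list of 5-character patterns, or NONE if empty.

[col 0] 00000*, 00010*, 00101*, 00110*, 01000*, 01001*, 01010*, 01100*, 01101*, 01110*, 01111*, 10000*, 10001*, 10010*, 10011*, 10100*, 10101*, 11000*, 11001*, 11010*, 11011*, 11100*, 11101*, 11111*
[col 1] -0000*, -0010*, -0101*, -1000*, -1001*, -1010*, -1100*, -1101*, -1111*, 0-000*, 0-010*, 0-101*, 0-110*, 00-10*, 000-0*, 01-00*, 01-01*, 01-10*, 010-0*, 0100-*, 011-0*, 011-1*, 0110-*, 0111-*, 1-000*, 1-001*, 1-010*, 1-011*, 1-100*, 1-101*, 10-00*, 10-01*, 100-0*, 100-1*, 1000-*, 1001-*, 1010-*, 11-00*, 11-01*, 11-11*, 110-0*, 110-1*, 1100-*, 1101-*, 111-1*, 1110-*
[col 2] --000*, --010*, --101, -00-0*, -1-00*, -1-01*, -10-0*, -100-*, -11-1, -110-*, 0--10, 0-0-0*, 01--0, 01-0-*, 011--, 1--00*, 1--01*, 1-0-0*, 1-0-1*, 1-00-*, 1-01-*, 1-10-*, 10-0-*, 100--*, 11--1, 11-0-*, 110--*
[col 3] --0-0, -1-0-, 1--0-, 1-0--
Prime implicants: --0-0, --101, -1-0-, -11-1, 0--10, 01--0, 011--, 1--0-, 1-0--, 11--1

NONE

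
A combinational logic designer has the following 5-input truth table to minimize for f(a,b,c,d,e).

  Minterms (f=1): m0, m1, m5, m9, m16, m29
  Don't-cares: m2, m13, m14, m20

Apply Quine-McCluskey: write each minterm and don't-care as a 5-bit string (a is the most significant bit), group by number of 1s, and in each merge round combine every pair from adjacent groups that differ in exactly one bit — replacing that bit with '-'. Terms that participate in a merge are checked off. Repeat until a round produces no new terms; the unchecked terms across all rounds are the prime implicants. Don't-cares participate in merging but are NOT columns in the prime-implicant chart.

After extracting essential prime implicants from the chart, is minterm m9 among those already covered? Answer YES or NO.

size-2^0 implicants → 00000(✓)  00001(✓)  00010(✓)  00101(✓)  01001(✓)  01101(✓)  01110  10000(✓)  10100(✓)  11101(✓)
size-2^1 implicants → -0000  -1101  0-001(✓)  0-101(✓)  00-01(✓)  000-0  0000-  01-01(✓)  10-00
size-2^2 implicants → 0--01
Unchecked terms (primes): -0000, -1101, 0--01, 000-0, 0000-, 01110, 10-00
Minterm coverage:
  m0 ⊆ -0000,000-0,0000-
  m1 ⊆ 0--01,0000-
  m5 ⊆ 0--01 [E]
  m9 ⊆ 0--01 [E]
  m16 ⊆ -0000,10-00
  m29 ⊆ -1101 [E]
E = {-1101, 0--01}

YES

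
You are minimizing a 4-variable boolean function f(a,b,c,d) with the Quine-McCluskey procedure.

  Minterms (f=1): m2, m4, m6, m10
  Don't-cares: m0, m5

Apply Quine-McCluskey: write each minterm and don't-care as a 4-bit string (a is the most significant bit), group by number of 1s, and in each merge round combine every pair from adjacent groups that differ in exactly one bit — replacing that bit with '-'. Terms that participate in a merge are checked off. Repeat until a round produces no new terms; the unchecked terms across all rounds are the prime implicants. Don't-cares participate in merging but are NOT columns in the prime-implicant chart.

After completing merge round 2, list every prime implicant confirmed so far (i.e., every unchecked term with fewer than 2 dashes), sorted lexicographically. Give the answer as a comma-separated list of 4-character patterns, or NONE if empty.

size-2^0 implicants → 0000(✓)  0010(✓)  0100(✓)  0101(✓)  0110(✓)  1010(✓)
size-2^1 implicants → -010  0-00(✓)  0-10(✓)  00-0(✓)  01-0(✓)  010-
size-2^2 implicants → 0--0
Unchecked terms (primes): -010, 0--0, 010-

-010, 010-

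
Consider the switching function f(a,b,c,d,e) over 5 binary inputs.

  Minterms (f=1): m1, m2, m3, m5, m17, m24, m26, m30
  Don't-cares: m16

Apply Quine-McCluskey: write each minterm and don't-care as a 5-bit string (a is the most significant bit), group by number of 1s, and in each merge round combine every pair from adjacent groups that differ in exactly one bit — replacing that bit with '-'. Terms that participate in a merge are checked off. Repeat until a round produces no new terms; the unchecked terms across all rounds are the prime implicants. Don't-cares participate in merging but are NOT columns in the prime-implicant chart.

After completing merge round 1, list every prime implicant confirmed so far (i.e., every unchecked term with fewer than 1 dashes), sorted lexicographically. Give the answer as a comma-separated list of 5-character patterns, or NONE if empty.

[col 0] 00001*, 00010*, 00011*, 00101*, 10000*, 10001*, 11000*, 11010*, 11110*
[col 1] -0001, 00-01, 000-1, 0001-, 1-000, 1000-, 11-10, 110-0
Prime implicants: -0001, 00-01, 000-1, 0001-, 1-000, 1000-, 11-10, 110-0

NONE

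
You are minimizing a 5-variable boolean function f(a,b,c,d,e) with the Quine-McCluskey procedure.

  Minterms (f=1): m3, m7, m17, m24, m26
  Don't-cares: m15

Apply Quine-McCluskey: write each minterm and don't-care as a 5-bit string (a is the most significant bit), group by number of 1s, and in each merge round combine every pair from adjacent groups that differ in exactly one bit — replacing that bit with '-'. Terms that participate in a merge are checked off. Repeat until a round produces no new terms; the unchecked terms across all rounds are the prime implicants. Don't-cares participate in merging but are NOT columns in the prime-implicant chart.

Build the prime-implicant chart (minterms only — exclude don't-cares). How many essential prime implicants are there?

3

[col 0] 00011*, 00111*, 01111*, 10001, 11000*, 11010*
[col 1] 0-111, 00-11, 110-0
Prime implicants: 0-111, 00-11, 10001, 110-0
PI chart (minterm → PIs covering it):
  3 | 00-11  (sole → essential)
  7 | 0-111,00-11
  17 | 10001  (sole → essential)
  24 | 110-0  (sole → essential)
  26 | 110-0  (sole → essential)
Essential prime implicants: 00-11, 10001, 110-0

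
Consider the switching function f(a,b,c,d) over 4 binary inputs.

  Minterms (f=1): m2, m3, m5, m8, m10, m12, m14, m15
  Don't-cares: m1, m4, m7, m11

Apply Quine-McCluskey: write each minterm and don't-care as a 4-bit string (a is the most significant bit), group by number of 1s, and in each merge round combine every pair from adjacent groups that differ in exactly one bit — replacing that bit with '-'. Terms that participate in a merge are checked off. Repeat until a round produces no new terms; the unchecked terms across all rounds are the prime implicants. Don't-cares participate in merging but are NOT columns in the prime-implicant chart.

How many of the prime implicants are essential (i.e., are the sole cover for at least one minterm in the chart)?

Round 0: 0001✓ 0010✓ 0011✓ 0100✓ 0101✓ 0111✓ 1000✓ 1010✓ 1011✓ 1100✓ 1110✓ 1111✓
Round 1: -010✓ -011✓ -100 -111✓ 0-01✓ 0-11✓ 00-1✓ 001-✓ 01-1✓ 010- 1-00✓ 1-10✓ 1-11✓ 10-0✓ 101-✓ 11-0✓ 111-✓
Round 2: --11 -01- 0--1 1--0 1-1-
PIs = {--11, -01-, -100, 0--1, 010-, 1--0, 1-1-}
Coverage chart:
  m2: -01- ←essential
  m3: --11,-01-,0--1
  m5: 0--1,010-
  m8: 1--0 ←essential
  m10: -01-,1--0,1-1-
  m12: -100,1--0
  m14: 1--0,1-1-
  m15: --11,1-1-
Essential: -01-, 1--0

2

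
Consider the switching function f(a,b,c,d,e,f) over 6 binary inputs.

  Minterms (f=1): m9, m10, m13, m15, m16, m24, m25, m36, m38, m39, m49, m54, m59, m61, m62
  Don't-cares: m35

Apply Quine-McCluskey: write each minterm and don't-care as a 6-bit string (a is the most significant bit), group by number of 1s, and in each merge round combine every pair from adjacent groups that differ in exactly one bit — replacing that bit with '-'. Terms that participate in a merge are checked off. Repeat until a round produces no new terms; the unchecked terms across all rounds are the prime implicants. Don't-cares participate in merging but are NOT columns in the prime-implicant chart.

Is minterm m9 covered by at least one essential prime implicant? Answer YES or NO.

Round 0: 001001✓ 001010 001101✓ 001111✓ 010000✓ 011000✓ 011001✓ 100011✓ 100100✓ 100110✓ 100111✓ 110001 110110✓ 111011 111101 111110✓
Round 1: 0-1001 001-01 0011-1 01-000 01100- 1-0110 100-11 1001-0 10011- 11-110
PIs = {0-1001, 001-01, 001010, 0011-1, 01-000, 01100-, 1-0110, 100-11, 1001-0, 10011-, 11-110, 110001, 111011, 111101}
Coverage chart:
  m9: 0-1001,001-01
  m10: 001010 ←essential
  m13: 001-01,0011-1
  m15: 0011-1 ←essential
  m16: 01-000 ←essential
  m24: 01-000,01100-
  m25: 0-1001,01100-
  m36: 1001-0 ←essential
  m38: 1-0110,1001-0,10011-
  m39: 100-11,10011-
  m49: 110001 ←essential
  m54: 1-0110,11-110
  m59: 111011 ←essential
  m61: 111101 ←essential
  m62: 11-110 ←essential
Essential: 001010, 0011-1, 01-000, 1001-0, 11-110, 110001, 111011, 111101

NO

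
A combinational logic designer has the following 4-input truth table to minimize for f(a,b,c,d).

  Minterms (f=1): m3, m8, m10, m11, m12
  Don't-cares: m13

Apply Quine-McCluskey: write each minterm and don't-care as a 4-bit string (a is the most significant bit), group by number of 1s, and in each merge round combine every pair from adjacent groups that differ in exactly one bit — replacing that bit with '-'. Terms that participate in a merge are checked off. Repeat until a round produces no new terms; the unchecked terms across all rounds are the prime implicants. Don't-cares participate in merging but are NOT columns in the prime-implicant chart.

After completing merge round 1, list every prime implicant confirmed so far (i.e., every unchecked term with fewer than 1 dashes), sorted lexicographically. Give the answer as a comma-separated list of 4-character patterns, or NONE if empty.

Round 0: 0011✓ 1000✓ 1010✓ 1011✓ 1100✓ 1101✓
Round 1: -011 1-00 10-0 101- 110-
PIs = {-011, 1-00, 10-0, 101-, 110-}

NONE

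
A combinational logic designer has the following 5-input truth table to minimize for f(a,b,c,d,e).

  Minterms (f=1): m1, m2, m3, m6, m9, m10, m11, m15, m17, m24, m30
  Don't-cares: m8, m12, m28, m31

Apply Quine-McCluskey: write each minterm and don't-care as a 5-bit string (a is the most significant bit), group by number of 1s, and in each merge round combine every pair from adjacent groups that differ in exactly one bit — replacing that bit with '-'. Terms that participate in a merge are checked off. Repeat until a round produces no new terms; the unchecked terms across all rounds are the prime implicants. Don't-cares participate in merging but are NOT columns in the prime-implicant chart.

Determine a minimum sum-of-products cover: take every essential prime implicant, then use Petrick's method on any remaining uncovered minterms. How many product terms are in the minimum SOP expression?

7

Round 0: 00001✓ 00010✓ 00011✓ 00110✓ 01000✓ 01001✓ 01010✓ 01011✓ 01100✓ 01111✓ 10001✓ 11000✓ 11100✓ 11110✓ 11111✓
Round 1: -0001 -1000✓ -1100✓ -1111 0-001✓ 0-010✓ 0-011✓ 00-10 000-1✓ 0001-✓ 01-00✓ 01-11 010-0✓ 010-1✓ 0100-✓ 0101-✓ 11-00✓ 111-0 1111-
Round 2: -1-00 0-0-1 0-01- 010--
PIs = {-0001, -1-00, -1111, 0-0-1, 0-01-, 00-10, 01-11, 010--, 111-0, 1111-}
Coverage chart:
  m1: -0001,0-0-1
  m2: 0-01-,00-10
  m3: 0-0-1,0-01-
  m6: 00-10 ←essential
  m9: 0-0-1,010--
  m10: 0-01-,010--
  m11: 0-0-1,0-01-,01-11,010--
  m15: -1111,01-11
  m17: -0001 ←essential
  m24: -1-00 ←essential
  m30: 111-0,1111-
Essential: -0001, -1-00, 00-10
Petrick residual → -1111, 0-0-1, 0-01-, 111-0
Min cover (7 terms): b'c'd'e + bd'e' + bcde + a'c'e + a'c'd + a'b'de' + abce'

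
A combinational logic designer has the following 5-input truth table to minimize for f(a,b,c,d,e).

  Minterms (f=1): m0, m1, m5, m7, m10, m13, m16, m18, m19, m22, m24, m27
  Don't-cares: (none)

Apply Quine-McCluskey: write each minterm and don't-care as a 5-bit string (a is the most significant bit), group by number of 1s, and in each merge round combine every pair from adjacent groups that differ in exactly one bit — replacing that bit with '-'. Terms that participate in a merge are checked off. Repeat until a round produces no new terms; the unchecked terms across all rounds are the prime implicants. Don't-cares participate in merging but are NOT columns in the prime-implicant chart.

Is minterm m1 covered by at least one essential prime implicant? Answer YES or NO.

NO

Round 0: 00000✓ 00001✓ 00101✓ 00111✓ 01010 01101✓ 10000✓ 10010✓ 10011✓ 10110✓ 11000✓ 11011✓
Round 1: -0000 0-101 00-01 0000- 001-1 1-000 1-011 10-10 100-0 1001-
PIs = {-0000, 0-101, 00-01, 0000-, 001-1, 01010, 1-000, 1-011, 10-10, 100-0, 1001-}
Coverage chart:
  m0: -0000,0000-
  m1: 00-01,0000-
  m5: 0-101,00-01,001-1
  m7: 001-1 ←essential
  m10: 01010 ←essential
  m13: 0-101 ←essential
  m16: -0000,1-000,100-0
  m18: 10-10,100-0,1001-
  m19: 1-011,1001-
  m22: 10-10 ←essential
  m24: 1-000 ←essential
  m27: 1-011 ←essential
Essential: 0-101, 001-1, 01010, 1-000, 1-011, 10-10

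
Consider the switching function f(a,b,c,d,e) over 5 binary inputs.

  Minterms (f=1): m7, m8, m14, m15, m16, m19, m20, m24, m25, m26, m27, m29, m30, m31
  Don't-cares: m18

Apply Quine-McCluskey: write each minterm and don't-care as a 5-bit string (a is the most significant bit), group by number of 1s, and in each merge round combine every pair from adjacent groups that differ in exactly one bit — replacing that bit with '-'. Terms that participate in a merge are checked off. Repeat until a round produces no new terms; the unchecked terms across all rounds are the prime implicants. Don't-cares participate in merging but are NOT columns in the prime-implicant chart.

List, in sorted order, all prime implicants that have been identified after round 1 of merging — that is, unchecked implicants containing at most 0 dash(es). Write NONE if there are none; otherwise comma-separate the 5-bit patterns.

NONE

Round 0: 00111✓ 01000✓ 01110✓ 01111✓ 10000✓ 10010✓ 10011✓ 10100✓ 11000✓ 11001✓ 11010✓ 11011✓ 11101✓ 11110✓ 11111✓
Round 1: -1000 -1110✓ -1111✓ 0-111 0111-✓ 1-000✓ 1-010✓ 1-011✓ 10-00 100-0✓ 1001-✓ 11-01✓ 11-10✓ 11-11✓ 110-0✓ 110-1✓ 1100-✓ 1101-✓ 111-1✓ 1111-✓
Round 2: -111- 1-0-0 1-01- 11--1 11-1- 110--
PIs = {-1000, -111-, 0-111, 1-0-0, 1-01-, 10-00, 11--1, 11-1-, 110--}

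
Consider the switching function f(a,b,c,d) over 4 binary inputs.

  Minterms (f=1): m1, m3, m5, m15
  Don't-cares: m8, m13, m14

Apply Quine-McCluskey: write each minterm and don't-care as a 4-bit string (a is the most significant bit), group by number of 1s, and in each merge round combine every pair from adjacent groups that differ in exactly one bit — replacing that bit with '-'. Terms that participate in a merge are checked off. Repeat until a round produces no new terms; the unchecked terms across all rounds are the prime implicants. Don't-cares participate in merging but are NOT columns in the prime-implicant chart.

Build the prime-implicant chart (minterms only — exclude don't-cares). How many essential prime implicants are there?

[col 0] 0001*, 0011*, 0101*, 1000, 1101*, 1110*, 1111*
[col 1] -101, 0-01, 00-1, 11-1, 111-
Prime implicants: -101, 0-01, 00-1, 1000, 11-1, 111-
PI chart (minterm → PIs covering it):
  1 | 0-01,00-1
  3 | 00-1  (sole → essential)
  5 | -101,0-01
  15 | 11-1,111-
Essential prime implicants: 00-1

1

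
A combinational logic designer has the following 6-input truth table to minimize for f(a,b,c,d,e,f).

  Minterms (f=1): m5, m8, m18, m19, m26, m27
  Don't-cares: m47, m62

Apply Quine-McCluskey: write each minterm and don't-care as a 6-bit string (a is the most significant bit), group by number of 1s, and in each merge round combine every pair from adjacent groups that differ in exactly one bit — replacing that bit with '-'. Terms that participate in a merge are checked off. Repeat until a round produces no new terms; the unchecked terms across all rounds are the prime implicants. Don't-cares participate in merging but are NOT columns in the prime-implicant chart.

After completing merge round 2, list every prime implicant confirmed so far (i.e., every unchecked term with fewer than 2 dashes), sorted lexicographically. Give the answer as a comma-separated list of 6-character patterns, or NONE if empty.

000101, 001000, 101111, 111110

[col 0] 000101, 001000, 010010*, 010011*, 011010*, 011011*, 101111, 111110
[col 1] 01-010*, 01-011*, 01001-*, 01101-*
[col 2] 01-01-
Prime implicants: 000101, 001000, 01-01-, 101111, 111110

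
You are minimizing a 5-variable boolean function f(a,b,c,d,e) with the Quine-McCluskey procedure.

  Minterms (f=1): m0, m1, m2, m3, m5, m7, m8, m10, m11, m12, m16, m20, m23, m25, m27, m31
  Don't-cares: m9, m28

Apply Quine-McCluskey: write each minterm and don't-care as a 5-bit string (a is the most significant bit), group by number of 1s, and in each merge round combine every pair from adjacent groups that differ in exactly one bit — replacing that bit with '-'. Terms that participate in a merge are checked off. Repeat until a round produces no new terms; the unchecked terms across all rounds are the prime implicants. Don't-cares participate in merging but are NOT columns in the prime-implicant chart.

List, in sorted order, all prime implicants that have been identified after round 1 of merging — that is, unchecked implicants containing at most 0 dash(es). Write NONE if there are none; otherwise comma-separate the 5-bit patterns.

Round 0: 00000✓ 00001✓ 00010✓ 00011✓ 00101✓ 00111✓ 01000✓ 01001✓ 01010✓ 01011✓ 01100✓ 10000✓ 10100✓ 10111✓ 11001✓ 11011✓ 11100✓ 11111✓
Round 1: -0000 -0111 -1001✓ -1011✓ -1100 0-000✓ 0-001✓ 0-010✓ 0-011✓ 00-01✓ 00-11✓ 000-0✓ 000-1✓ 0000-✓ 0001-✓ 001-1✓ 01-00 010-0✓ 010-1✓ 0100-✓ 0101-✓ 1-100 1-111 10-00 11-11 110-1✓
Round 2: -10-1 0-0-0✓ 0-0-1✓ 0-00-✓ 0-01-✓ 00--1 000--✓ 010--✓
Round 3: 0-0--
PIs = {-0000, -0111, -10-1, -1100, 0-0--, 00--1, 01-00, 1-100, 1-111, 10-00, 11-11}

NONE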